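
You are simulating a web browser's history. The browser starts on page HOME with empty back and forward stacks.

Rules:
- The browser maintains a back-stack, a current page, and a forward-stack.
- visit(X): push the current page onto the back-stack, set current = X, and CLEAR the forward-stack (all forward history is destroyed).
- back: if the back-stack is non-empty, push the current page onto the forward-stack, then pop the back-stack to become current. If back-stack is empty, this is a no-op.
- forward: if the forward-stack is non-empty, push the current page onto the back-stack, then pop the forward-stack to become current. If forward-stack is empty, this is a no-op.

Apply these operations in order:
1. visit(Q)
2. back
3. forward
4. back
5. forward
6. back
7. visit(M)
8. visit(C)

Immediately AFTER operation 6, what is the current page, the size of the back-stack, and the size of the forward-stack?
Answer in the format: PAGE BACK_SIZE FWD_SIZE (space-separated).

After 1 (visit(Q)): cur=Q back=1 fwd=0
After 2 (back): cur=HOME back=0 fwd=1
After 3 (forward): cur=Q back=1 fwd=0
After 4 (back): cur=HOME back=0 fwd=1
After 5 (forward): cur=Q back=1 fwd=0
After 6 (back): cur=HOME back=0 fwd=1

HOME 0 1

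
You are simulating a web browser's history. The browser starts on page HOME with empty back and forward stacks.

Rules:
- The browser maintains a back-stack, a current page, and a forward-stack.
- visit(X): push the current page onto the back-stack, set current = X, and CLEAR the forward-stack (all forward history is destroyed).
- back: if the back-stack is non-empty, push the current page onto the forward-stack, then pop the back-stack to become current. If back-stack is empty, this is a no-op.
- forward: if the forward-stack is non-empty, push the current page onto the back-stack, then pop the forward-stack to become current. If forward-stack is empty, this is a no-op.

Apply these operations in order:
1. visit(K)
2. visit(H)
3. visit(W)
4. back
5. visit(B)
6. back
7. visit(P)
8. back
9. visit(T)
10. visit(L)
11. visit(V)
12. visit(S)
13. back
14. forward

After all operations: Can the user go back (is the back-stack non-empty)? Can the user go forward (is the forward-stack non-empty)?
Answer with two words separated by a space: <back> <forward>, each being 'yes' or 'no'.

After 1 (visit(K)): cur=K back=1 fwd=0
After 2 (visit(H)): cur=H back=2 fwd=0
After 3 (visit(W)): cur=W back=3 fwd=0
After 4 (back): cur=H back=2 fwd=1
After 5 (visit(B)): cur=B back=3 fwd=0
After 6 (back): cur=H back=2 fwd=1
After 7 (visit(P)): cur=P back=3 fwd=0
After 8 (back): cur=H back=2 fwd=1
After 9 (visit(T)): cur=T back=3 fwd=0
After 10 (visit(L)): cur=L back=4 fwd=0
After 11 (visit(V)): cur=V back=5 fwd=0
After 12 (visit(S)): cur=S back=6 fwd=0
After 13 (back): cur=V back=5 fwd=1
After 14 (forward): cur=S back=6 fwd=0

Answer: yes no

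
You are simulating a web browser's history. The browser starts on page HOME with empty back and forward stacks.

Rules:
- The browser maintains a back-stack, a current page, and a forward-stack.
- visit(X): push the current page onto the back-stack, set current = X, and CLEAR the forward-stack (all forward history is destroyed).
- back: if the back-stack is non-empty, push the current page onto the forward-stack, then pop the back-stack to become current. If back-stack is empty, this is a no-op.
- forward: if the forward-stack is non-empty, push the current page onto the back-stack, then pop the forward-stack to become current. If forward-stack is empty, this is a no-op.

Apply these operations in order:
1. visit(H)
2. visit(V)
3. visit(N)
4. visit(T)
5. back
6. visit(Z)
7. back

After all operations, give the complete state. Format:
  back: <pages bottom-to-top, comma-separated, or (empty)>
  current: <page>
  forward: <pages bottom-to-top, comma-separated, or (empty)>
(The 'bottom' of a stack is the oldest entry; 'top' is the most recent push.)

Answer: back: HOME,H,V
current: N
forward: Z

Derivation:
After 1 (visit(H)): cur=H back=1 fwd=0
After 2 (visit(V)): cur=V back=2 fwd=0
After 3 (visit(N)): cur=N back=3 fwd=0
After 4 (visit(T)): cur=T back=4 fwd=0
After 5 (back): cur=N back=3 fwd=1
After 6 (visit(Z)): cur=Z back=4 fwd=0
After 7 (back): cur=N back=3 fwd=1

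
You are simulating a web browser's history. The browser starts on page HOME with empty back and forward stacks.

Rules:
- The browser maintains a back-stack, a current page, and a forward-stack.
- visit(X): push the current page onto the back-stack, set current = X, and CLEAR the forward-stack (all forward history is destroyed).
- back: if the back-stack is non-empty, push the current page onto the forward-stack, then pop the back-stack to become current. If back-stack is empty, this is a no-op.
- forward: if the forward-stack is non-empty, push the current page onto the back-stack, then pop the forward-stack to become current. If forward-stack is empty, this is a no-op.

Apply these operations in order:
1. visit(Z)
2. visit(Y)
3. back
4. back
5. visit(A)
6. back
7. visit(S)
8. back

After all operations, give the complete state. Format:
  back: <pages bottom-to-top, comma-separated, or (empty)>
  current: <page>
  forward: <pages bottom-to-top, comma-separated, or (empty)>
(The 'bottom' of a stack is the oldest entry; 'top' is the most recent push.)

Answer: back: (empty)
current: HOME
forward: S

Derivation:
After 1 (visit(Z)): cur=Z back=1 fwd=0
After 2 (visit(Y)): cur=Y back=2 fwd=0
After 3 (back): cur=Z back=1 fwd=1
After 4 (back): cur=HOME back=0 fwd=2
After 5 (visit(A)): cur=A back=1 fwd=0
After 6 (back): cur=HOME back=0 fwd=1
After 7 (visit(S)): cur=S back=1 fwd=0
After 8 (back): cur=HOME back=0 fwd=1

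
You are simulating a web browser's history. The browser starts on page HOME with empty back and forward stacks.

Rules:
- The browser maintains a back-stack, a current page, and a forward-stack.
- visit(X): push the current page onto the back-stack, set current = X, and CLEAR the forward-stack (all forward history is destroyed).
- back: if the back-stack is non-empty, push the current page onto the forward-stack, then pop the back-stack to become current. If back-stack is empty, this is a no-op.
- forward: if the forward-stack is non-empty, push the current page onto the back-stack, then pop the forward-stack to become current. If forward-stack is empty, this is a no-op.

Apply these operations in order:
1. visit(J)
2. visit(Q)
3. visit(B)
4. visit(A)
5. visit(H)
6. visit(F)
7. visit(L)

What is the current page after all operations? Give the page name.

After 1 (visit(J)): cur=J back=1 fwd=0
After 2 (visit(Q)): cur=Q back=2 fwd=0
After 3 (visit(B)): cur=B back=3 fwd=0
After 4 (visit(A)): cur=A back=4 fwd=0
After 5 (visit(H)): cur=H back=5 fwd=0
After 6 (visit(F)): cur=F back=6 fwd=0
After 7 (visit(L)): cur=L back=7 fwd=0

Answer: L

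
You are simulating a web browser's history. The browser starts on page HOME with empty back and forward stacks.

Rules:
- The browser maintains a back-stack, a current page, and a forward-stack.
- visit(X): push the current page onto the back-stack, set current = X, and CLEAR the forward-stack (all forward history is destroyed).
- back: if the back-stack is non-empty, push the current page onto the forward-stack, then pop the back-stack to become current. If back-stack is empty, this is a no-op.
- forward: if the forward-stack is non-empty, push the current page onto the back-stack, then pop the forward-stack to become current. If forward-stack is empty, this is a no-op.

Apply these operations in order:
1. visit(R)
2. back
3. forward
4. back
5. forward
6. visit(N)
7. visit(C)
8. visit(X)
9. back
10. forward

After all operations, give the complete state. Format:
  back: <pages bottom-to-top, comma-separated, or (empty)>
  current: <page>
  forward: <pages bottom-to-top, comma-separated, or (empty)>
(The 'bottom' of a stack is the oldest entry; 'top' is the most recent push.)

After 1 (visit(R)): cur=R back=1 fwd=0
After 2 (back): cur=HOME back=0 fwd=1
After 3 (forward): cur=R back=1 fwd=0
After 4 (back): cur=HOME back=0 fwd=1
After 5 (forward): cur=R back=1 fwd=0
After 6 (visit(N)): cur=N back=2 fwd=0
After 7 (visit(C)): cur=C back=3 fwd=0
After 8 (visit(X)): cur=X back=4 fwd=0
After 9 (back): cur=C back=3 fwd=1
After 10 (forward): cur=X back=4 fwd=0

Answer: back: HOME,R,N,C
current: X
forward: (empty)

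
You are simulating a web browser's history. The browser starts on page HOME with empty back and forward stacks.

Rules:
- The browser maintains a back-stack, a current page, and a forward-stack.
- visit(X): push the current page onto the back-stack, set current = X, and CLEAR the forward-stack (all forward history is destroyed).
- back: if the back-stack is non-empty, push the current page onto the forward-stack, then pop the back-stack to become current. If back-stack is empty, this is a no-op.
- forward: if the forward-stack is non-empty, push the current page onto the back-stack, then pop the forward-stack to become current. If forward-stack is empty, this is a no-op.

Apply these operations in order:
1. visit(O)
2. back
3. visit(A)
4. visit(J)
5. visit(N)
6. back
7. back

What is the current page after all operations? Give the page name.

After 1 (visit(O)): cur=O back=1 fwd=0
After 2 (back): cur=HOME back=0 fwd=1
After 3 (visit(A)): cur=A back=1 fwd=0
After 4 (visit(J)): cur=J back=2 fwd=0
After 5 (visit(N)): cur=N back=3 fwd=0
After 6 (back): cur=J back=2 fwd=1
After 7 (back): cur=A back=1 fwd=2

Answer: A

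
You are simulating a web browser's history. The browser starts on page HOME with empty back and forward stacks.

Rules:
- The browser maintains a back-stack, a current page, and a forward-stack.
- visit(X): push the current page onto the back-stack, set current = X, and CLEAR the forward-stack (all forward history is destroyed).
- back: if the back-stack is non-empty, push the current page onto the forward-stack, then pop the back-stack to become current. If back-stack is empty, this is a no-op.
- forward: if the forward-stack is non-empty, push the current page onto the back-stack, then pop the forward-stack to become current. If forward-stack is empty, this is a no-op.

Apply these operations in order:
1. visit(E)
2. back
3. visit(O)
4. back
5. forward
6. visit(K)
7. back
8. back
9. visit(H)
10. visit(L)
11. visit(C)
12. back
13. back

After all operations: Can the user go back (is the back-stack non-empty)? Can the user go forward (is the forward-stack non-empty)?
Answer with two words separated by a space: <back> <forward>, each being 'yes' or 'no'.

Answer: yes yes

Derivation:
After 1 (visit(E)): cur=E back=1 fwd=0
After 2 (back): cur=HOME back=0 fwd=1
After 3 (visit(O)): cur=O back=1 fwd=0
After 4 (back): cur=HOME back=0 fwd=1
After 5 (forward): cur=O back=1 fwd=0
After 6 (visit(K)): cur=K back=2 fwd=0
After 7 (back): cur=O back=1 fwd=1
After 8 (back): cur=HOME back=0 fwd=2
After 9 (visit(H)): cur=H back=1 fwd=0
After 10 (visit(L)): cur=L back=2 fwd=0
After 11 (visit(C)): cur=C back=3 fwd=0
After 12 (back): cur=L back=2 fwd=1
After 13 (back): cur=H back=1 fwd=2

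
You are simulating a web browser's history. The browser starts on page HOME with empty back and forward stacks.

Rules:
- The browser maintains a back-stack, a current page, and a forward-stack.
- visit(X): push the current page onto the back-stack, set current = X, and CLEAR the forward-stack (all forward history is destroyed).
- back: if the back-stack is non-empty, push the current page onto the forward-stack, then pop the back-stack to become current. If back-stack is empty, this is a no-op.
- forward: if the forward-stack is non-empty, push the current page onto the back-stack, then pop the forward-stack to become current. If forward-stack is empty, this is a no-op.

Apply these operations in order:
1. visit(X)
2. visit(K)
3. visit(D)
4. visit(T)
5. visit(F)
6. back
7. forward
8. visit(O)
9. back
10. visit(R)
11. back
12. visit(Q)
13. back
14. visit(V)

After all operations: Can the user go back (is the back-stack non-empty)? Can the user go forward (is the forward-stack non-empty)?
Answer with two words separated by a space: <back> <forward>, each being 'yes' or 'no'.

Answer: yes no

Derivation:
After 1 (visit(X)): cur=X back=1 fwd=0
After 2 (visit(K)): cur=K back=2 fwd=0
After 3 (visit(D)): cur=D back=3 fwd=0
After 4 (visit(T)): cur=T back=4 fwd=0
After 5 (visit(F)): cur=F back=5 fwd=0
After 6 (back): cur=T back=4 fwd=1
After 7 (forward): cur=F back=5 fwd=0
After 8 (visit(O)): cur=O back=6 fwd=0
After 9 (back): cur=F back=5 fwd=1
After 10 (visit(R)): cur=R back=6 fwd=0
After 11 (back): cur=F back=5 fwd=1
After 12 (visit(Q)): cur=Q back=6 fwd=0
After 13 (back): cur=F back=5 fwd=1
After 14 (visit(V)): cur=V back=6 fwd=0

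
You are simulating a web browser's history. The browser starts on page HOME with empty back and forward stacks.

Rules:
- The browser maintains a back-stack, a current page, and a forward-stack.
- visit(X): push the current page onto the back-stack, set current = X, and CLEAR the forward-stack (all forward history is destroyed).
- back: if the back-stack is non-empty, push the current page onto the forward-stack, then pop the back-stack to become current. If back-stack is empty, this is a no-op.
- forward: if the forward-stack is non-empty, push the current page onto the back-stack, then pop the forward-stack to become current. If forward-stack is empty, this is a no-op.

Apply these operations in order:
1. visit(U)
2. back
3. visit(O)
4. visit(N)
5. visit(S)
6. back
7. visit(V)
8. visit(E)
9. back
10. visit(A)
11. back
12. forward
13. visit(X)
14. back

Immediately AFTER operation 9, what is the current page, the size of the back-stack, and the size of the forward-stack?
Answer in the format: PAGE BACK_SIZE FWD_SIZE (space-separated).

After 1 (visit(U)): cur=U back=1 fwd=0
After 2 (back): cur=HOME back=0 fwd=1
After 3 (visit(O)): cur=O back=1 fwd=0
After 4 (visit(N)): cur=N back=2 fwd=0
After 5 (visit(S)): cur=S back=3 fwd=0
After 6 (back): cur=N back=2 fwd=1
After 7 (visit(V)): cur=V back=3 fwd=0
After 8 (visit(E)): cur=E back=4 fwd=0
After 9 (back): cur=V back=3 fwd=1

V 3 1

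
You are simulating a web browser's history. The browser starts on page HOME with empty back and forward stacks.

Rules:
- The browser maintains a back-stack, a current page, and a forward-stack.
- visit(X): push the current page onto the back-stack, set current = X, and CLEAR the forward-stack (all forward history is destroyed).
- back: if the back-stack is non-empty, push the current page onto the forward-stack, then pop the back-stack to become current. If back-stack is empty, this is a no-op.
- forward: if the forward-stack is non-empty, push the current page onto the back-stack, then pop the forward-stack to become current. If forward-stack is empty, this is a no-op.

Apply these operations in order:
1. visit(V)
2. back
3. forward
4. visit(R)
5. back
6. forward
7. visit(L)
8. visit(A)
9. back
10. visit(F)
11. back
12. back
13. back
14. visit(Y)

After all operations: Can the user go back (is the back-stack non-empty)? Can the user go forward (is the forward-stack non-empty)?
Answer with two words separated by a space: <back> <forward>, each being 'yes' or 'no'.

Answer: yes no

Derivation:
After 1 (visit(V)): cur=V back=1 fwd=0
After 2 (back): cur=HOME back=0 fwd=1
After 3 (forward): cur=V back=1 fwd=0
After 4 (visit(R)): cur=R back=2 fwd=0
After 5 (back): cur=V back=1 fwd=1
After 6 (forward): cur=R back=2 fwd=0
After 7 (visit(L)): cur=L back=3 fwd=0
After 8 (visit(A)): cur=A back=4 fwd=0
After 9 (back): cur=L back=3 fwd=1
After 10 (visit(F)): cur=F back=4 fwd=0
After 11 (back): cur=L back=3 fwd=1
After 12 (back): cur=R back=2 fwd=2
After 13 (back): cur=V back=1 fwd=3
After 14 (visit(Y)): cur=Y back=2 fwd=0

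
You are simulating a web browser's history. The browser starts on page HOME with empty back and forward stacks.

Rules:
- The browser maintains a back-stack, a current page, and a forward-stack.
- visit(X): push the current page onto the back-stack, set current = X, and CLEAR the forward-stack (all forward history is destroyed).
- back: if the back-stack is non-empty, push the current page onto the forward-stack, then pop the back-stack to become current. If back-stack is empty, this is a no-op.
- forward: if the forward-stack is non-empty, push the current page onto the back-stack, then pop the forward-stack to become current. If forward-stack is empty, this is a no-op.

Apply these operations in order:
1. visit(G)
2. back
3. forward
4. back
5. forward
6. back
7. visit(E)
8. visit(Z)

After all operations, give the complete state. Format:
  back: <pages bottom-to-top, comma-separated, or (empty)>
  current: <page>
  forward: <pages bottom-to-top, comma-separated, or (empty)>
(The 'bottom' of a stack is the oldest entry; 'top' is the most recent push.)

After 1 (visit(G)): cur=G back=1 fwd=0
After 2 (back): cur=HOME back=0 fwd=1
After 3 (forward): cur=G back=1 fwd=0
After 4 (back): cur=HOME back=0 fwd=1
After 5 (forward): cur=G back=1 fwd=0
After 6 (back): cur=HOME back=0 fwd=1
After 7 (visit(E)): cur=E back=1 fwd=0
After 8 (visit(Z)): cur=Z back=2 fwd=0

Answer: back: HOME,E
current: Z
forward: (empty)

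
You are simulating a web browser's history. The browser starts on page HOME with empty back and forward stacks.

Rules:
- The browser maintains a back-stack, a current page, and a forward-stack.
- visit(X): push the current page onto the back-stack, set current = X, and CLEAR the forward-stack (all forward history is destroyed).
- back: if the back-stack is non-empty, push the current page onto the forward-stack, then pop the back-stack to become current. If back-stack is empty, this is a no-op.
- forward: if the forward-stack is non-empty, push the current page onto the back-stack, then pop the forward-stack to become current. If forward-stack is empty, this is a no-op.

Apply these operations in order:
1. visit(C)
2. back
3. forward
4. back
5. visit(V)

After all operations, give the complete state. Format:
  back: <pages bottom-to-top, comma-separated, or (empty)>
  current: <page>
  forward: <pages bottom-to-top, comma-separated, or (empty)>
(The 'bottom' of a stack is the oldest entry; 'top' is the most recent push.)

Answer: back: HOME
current: V
forward: (empty)

Derivation:
After 1 (visit(C)): cur=C back=1 fwd=0
After 2 (back): cur=HOME back=0 fwd=1
After 3 (forward): cur=C back=1 fwd=0
After 4 (back): cur=HOME back=0 fwd=1
After 5 (visit(V)): cur=V back=1 fwd=0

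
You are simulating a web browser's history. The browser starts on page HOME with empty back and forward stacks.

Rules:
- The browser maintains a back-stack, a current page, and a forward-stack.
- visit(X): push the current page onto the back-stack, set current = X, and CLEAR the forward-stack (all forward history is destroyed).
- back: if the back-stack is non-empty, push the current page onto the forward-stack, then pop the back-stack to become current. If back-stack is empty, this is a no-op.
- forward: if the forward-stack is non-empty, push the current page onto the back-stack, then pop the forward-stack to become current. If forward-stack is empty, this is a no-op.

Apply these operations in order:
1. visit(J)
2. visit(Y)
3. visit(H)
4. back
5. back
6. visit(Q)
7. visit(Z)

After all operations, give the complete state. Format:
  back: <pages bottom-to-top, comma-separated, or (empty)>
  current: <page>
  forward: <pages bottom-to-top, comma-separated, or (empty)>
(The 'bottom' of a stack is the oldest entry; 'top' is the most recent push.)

Answer: back: HOME,J,Q
current: Z
forward: (empty)

Derivation:
After 1 (visit(J)): cur=J back=1 fwd=0
After 2 (visit(Y)): cur=Y back=2 fwd=0
After 3 (visit(H)): cur=H back=3 fwd=0
After 4 (back): cur=Y back=2 fwd=1
After 5 (back): cur=J back=1 fwd=2
After 6 (visit(Q)): cur=Q back=2 fwd=0
After 7 (visit(Z)): cur=Z back=3 fwd=0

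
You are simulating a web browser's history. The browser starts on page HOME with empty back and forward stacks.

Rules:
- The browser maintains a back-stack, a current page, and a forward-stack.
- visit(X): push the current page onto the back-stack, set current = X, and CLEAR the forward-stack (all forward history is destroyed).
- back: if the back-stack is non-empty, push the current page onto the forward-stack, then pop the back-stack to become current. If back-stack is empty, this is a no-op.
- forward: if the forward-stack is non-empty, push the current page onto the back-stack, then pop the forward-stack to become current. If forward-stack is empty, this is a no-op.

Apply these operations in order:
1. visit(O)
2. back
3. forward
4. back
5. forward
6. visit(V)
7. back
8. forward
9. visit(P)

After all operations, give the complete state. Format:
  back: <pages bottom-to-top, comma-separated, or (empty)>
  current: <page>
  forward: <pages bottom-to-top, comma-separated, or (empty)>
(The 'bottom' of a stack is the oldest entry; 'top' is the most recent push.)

Answer: back: HOME,O,V
current: P
forward: (empty)

Derivation:
After 1 (visit(O)): cur=O back=1 fwd=0
After 2 (back): cur=HOME back=0 fwd=1
After 3 (forward): cur=O back=1 fwd=0
After 4 (back): cur=HOME back=0 fwd=1
After 5 (forward): cur=O back=1 fwd=0
After 6 (visit(V)): cur=V back=2 fwd=0
After 7 (back): cur=O back=1 fwd=1
After 8 (forward): cur=V back=2 fwd=0
After 9 (visit(P)): cur=P back=3 fwd=0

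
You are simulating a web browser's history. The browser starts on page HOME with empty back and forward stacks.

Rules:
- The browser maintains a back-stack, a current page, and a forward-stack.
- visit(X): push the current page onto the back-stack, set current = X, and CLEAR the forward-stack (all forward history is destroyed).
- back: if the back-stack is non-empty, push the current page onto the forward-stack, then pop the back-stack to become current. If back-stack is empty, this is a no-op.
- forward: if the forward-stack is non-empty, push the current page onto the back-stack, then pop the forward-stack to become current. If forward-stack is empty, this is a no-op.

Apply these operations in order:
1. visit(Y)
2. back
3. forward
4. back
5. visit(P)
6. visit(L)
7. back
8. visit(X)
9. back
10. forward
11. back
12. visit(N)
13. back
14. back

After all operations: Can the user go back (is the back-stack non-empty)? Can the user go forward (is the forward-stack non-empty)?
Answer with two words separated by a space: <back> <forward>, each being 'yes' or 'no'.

After 1 (visit(Y)): cur=Y back=1 fwd=0
After 2 (back): cur=HOME back=0 fwd=1
After 3 (forward): cur=Y back=1 fwd=0
After 4 (back): cur=HOME back=0 fwd=1
After 5 (visit(P)): cur=P back=1 fwd=0
After 6 (visit(L)): cur=L back=2 fwd=0
After 7 (back): cur=P back=1 fwd=1
After 8 (visit(X)): cur=X back=2 fwd=0
After 9 (back): cur=P back=1 fwd=1
After 10 (forward): cur=X back=2 fwd=0
After 11 (back): cur=P back=1 fwd=1
After 12 (visit(N)): cur=N back=2 fwd=0
After 13 (back): cur=P back=1 fwd=1
After 14 (back): cur=HOME back=0 fwd=2

Answer: no yes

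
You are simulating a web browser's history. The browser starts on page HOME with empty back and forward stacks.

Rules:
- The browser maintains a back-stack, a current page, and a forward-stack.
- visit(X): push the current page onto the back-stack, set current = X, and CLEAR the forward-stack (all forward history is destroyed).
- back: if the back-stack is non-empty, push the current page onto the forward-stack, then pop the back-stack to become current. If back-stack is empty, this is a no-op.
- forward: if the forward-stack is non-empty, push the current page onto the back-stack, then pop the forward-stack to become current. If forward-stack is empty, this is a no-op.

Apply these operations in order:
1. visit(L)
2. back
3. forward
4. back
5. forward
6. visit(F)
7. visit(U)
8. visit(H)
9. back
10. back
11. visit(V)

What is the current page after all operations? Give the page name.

Answer: V

Derivation:
After 1 (visit(L)): cur=L back=1 fwd=0
After 2 (back): cur=HOME back=0 fwd=1
After 3 (forward): cur=L back=1 fwd=0
After 4 (back): cur=HOME back=0 fwd=1
After 5 (forward): cur=L back=1 fwd=0
After 6 (visit(F)): cur=F back=2 fwd=0
After 7 (visit(U)): cur=U back=3 fwd=0
After 8 (visit(H)): cur=H back=4 fwd=0
After 9 (back): cur=U back=3 fwd=1
After 10 (back): cur=F back=2 fwd=2
After 11 (visit(V)): cur=V back=3 fwd=0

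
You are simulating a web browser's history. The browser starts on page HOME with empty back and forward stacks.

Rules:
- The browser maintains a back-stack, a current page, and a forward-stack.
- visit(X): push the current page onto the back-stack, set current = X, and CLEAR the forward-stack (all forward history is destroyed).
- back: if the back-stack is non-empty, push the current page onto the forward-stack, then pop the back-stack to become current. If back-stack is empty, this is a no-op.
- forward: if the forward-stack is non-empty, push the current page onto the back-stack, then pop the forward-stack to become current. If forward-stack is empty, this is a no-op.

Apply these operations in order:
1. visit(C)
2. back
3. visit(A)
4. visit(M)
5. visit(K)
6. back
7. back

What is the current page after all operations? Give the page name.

After 1 (visit(C)): cur=C back=1 fwd=0
After 2 (back): cur=HOME back=0 fwd=1
After 3 (visit(A)): cur=A back=1 fwd=0
After 4 (visit(M)): cur=M back=2 fwd=0
After 5 (visit(K)): cur=K back=3 fwd=0
After 6 (back): cur=M back=2 fwd=1
After 7 (back): cur=A back=1 fwd=2

Answer: A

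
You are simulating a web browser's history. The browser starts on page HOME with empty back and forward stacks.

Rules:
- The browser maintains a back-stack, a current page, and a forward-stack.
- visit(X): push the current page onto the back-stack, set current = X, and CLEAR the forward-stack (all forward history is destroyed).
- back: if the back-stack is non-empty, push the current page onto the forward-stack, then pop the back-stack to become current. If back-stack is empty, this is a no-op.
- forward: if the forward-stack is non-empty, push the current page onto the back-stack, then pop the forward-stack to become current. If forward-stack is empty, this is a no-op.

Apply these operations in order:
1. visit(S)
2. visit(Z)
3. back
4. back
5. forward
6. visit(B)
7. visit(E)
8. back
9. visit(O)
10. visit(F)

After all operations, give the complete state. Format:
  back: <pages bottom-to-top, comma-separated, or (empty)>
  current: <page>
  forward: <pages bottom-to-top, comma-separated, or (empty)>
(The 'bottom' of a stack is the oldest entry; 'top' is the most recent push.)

After 1 (visit(S)): cur=S back=1 fwd=0
After 2 (visit(Z)): cur=Z back=2 fwd=0
After 3 (back): cur=S back=1 fwd=1
After 4 (back): cur=HOME back=0 fwd=2
After 5 (forward): cur=S back=1 fwd=1
After 6 (visit(B)): cur=B back=2 fwd=0
After 7 (visit(E)): cur=E back=3 fwd=0
After 8 (back): cur=B back=2 fwd=1
After 9 (visit(O)): cur=O back=3 fwd=0
After 10 (visit(F)): cur=F back=4 fwd=0

Answer: back: HOME,S,B,O
current: F
forward: (empty)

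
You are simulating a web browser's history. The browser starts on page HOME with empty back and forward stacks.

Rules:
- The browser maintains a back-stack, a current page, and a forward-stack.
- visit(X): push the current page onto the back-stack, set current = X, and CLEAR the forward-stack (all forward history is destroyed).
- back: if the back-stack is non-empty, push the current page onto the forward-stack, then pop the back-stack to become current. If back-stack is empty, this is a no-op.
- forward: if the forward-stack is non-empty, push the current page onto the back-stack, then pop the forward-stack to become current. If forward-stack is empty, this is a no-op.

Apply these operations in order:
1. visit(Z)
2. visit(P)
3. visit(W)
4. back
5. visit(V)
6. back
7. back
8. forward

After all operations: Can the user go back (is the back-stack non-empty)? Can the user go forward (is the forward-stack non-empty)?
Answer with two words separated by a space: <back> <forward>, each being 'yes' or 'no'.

Answer: yes yes

Derivation:
After 1 (visit(Z)): cur=Z back=1 fwd=0
After 2 (visit(P)): cur=P back=2 fwd=0
After 3 (visit(W)): cur=W back=3 fwd=0
After 4 (back): cur=P back=2 fwd=1
After 5 (visit(V)): cur=V back=3 fwd=0
After 6 (back): cur=P back=2 fwd=1
After 7 (back): cur=Z back=1 fwd=2
After 8 (forward): cur=P back=2 fwd=1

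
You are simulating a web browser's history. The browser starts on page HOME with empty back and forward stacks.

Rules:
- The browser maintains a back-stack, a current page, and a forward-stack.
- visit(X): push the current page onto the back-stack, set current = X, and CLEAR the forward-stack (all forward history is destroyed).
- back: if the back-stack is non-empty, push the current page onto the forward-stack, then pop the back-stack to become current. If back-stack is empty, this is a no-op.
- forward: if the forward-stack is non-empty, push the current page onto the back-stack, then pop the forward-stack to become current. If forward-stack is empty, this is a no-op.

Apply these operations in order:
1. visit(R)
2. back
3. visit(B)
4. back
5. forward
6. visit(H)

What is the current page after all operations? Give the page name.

Answer: H

Derivation:
After 1 (visit(R)): cur=R back=1 fwd=0
After 2 (back): cur=HOME back=0 fwd=1
After 3 (visit(B)): cur=B back=1 fwd=0
After 4 (back): cur=HOME back=0 fwd=1
After 5 (forward): cur=B back=1 fwd=0
After 6 (visit(H)): cur=H back=2 fwd=0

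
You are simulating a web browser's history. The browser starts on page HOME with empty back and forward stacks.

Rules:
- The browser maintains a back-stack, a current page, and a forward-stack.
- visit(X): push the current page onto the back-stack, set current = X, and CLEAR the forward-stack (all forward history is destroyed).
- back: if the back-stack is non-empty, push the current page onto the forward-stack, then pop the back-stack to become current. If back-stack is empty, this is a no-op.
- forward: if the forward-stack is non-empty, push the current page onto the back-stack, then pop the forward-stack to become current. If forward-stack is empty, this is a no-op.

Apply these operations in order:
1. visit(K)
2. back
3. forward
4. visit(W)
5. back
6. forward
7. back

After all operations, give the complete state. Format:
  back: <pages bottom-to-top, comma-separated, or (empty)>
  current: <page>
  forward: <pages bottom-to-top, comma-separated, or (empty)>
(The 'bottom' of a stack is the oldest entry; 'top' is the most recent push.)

Answer: back: HOME
current: K
forward: W

Derivation:
After 1 (visit(K)): cur=K back=1 fwd=0
After 2 (back): cur=HOME back=0 fwd=1
After 3 (forward): cur=K back=1 fwd=0
After 4 (visit(W)): cur=W back=2 fwd=0
After 5 (back): cur=K back=1 fwd=1
After 6 (forward): cur=W back=2 fwd=0
After 7 (back): cur=K back=1 fwd=1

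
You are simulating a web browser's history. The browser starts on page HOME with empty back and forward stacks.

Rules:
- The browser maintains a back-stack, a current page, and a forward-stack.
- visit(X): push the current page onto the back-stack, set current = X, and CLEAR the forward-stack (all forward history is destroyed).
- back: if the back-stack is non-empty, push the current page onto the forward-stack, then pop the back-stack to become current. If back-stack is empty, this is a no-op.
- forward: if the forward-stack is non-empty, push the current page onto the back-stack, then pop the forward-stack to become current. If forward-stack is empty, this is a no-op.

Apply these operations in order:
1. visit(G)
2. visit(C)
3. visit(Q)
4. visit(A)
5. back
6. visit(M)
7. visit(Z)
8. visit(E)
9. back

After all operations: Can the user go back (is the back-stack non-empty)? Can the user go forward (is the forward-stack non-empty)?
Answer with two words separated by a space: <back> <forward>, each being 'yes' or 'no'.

Answer: yes yes

Derivation:
After 1 (visit(G)): cur=G back=1 fwd=0
After 2 (visit(C)): cur=C back=2 fwd=0
After 3 (visit(Q)): cur=Q back=3 fwd=0
After 4 (visit(A)): cur=A back=4 fwd=0
After 5 (back): cur=Q back=3 fwd=1
After 6 (visit(M)): cur=M back=4 fwd=0
After 7 (visit(Z)): cur=Z back=5 fwd=0
After 8 (visit(E)): cur=E back=6 fwd=0
After 9 (back): cur=Z back=5 fwd=1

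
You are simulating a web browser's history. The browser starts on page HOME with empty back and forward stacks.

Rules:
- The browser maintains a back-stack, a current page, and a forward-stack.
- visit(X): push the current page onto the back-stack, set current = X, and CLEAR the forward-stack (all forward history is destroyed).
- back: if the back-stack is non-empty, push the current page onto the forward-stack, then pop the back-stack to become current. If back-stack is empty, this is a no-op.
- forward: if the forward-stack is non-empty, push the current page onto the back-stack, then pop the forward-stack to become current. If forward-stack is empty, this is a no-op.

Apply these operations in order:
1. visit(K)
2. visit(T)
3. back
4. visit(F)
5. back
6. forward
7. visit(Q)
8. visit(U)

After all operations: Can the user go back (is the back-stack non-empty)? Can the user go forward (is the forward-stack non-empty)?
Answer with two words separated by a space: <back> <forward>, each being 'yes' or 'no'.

Answer: yes no

Derivation:
After 1 (visit(K)): cur=K back=1 fwd=0
After 2 (visit(T)): cur=T back=2 fwd=0
After 3 (back): cur=K back=1 fwd=1
After 4 (visit(F)): cur=F back=2 fwd=0
After 5 (back): cur=K back=1 fwd=1
After 6 (forward): cur=F back=2 fwd=0
After 7 (visit(Q)): cur=Q back=3 fwd=0
After 8 (visit(U)): cur=U back=4 fwd=0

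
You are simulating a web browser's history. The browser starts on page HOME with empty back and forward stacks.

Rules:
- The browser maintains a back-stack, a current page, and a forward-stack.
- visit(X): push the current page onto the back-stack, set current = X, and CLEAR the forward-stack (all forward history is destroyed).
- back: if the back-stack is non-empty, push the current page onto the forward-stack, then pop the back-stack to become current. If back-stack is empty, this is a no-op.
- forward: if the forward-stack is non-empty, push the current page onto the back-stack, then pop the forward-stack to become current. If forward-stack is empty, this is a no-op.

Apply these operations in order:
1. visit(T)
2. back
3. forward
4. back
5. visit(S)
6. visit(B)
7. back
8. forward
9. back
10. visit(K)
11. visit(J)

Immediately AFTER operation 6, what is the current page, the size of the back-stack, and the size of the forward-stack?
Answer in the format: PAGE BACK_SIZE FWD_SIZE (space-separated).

After 1 (visit(T)): cur=T back=1 fwd=0
After 2 (back): cur=HOME back=0 fwd=1
After 3 (forward): cur=T back=1 fwd=0
After 4 (back): cur=HOME back=0 fwd=1
After 5 (visit(S)): cur=S back=1 fwd=0
After 6 (visit(B)): cur=B back=2 fwd=0

B 2 0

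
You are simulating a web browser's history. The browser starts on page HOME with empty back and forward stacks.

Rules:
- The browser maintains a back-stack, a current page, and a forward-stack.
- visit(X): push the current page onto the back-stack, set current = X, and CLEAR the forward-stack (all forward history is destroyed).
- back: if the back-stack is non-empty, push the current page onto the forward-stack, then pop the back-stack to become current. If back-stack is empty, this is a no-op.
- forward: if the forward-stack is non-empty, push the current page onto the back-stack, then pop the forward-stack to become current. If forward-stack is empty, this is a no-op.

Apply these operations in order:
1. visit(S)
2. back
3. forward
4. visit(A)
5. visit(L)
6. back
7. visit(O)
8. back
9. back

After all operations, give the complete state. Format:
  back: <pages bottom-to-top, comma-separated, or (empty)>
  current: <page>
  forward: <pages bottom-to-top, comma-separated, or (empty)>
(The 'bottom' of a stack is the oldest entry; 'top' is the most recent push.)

After 1 (visit(S)): cur=S back=1 fwd=0
After 2 (back): cur=HOME back=0 fwd=1
After 3 (forward): cur=S back=1 fwd=0
After 4 (visit(A)): cur=A back=2 fwd=0
After 5 (visit(L)): cur=L back=3 fwd=0
After 6 (back): cur=A back=2 fwd=1
After 7 (visit(O)): cur=O back=3 fwd=0
After 8 (back): cur=A back=2 fwd=1
After 9 (back): cur=S back=1 fwd=2

Answer: back: HOME
current: S
forward: O,A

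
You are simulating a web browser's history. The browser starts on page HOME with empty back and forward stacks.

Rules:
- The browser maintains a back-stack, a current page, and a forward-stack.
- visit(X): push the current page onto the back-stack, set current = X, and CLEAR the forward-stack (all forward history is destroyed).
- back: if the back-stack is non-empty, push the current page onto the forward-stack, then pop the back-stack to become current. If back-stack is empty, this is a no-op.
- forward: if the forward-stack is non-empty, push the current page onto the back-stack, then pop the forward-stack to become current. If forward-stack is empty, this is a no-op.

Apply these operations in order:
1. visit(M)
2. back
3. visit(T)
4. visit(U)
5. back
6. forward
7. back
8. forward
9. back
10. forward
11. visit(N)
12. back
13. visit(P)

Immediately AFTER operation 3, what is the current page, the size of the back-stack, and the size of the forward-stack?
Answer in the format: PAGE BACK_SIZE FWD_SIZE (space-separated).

After 1 (visit(M)): cur=M back=1 fwd=0
After 2 (back): cur=HOME back=0 fwd=1
After 3 (visit(T)): cur=T back=1 fwd=0

T 1 0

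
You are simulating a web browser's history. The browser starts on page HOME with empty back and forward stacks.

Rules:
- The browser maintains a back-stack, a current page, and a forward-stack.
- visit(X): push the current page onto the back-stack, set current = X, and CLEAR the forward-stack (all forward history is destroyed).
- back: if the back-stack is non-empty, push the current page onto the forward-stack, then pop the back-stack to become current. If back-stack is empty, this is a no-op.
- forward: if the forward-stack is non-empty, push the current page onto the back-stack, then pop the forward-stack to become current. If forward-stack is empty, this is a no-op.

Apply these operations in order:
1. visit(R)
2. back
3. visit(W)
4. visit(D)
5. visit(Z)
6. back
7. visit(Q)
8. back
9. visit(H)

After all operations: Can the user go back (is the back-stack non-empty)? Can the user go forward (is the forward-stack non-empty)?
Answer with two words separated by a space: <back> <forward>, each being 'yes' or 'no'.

Answer: yes no

Derivation:
After 1 (visit(R)): cur=R back=1 fwd=0
After 2 (back): cur=HOME back=0 fwd=1
After 3 (visit(W)): cur=W back=1 fwd=0
After 4 (visit(D)): cur=D back=2 fwd=0
After 5 (visit(Z)): cur=Z back=3 fwd=0
After 6 (back): cur=D back=2 fwd=1
After 7 (visit(Q)): cur=Q back=3 fwd=0
After 8 (back): cur=D back=2 fwd=1
After 9 (visit(H)): cur=H back=3 fwd=0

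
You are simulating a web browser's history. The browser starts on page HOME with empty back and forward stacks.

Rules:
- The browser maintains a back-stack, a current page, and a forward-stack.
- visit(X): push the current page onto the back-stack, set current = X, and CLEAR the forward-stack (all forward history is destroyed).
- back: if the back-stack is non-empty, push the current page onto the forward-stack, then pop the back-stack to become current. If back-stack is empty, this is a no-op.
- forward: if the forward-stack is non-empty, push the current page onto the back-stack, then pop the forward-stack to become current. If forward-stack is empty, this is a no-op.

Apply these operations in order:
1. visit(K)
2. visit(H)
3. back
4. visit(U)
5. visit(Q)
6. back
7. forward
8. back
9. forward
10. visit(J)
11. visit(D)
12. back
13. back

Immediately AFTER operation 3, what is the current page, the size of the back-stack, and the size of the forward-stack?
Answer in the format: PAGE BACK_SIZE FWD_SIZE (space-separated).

After 1 (visit(K)): cur=K back=1 fwd=0
After 2 (visit(H)): cur=H back=2 fwd=0
After 3 (back): cur=K back=1 fwd=1

K 1 1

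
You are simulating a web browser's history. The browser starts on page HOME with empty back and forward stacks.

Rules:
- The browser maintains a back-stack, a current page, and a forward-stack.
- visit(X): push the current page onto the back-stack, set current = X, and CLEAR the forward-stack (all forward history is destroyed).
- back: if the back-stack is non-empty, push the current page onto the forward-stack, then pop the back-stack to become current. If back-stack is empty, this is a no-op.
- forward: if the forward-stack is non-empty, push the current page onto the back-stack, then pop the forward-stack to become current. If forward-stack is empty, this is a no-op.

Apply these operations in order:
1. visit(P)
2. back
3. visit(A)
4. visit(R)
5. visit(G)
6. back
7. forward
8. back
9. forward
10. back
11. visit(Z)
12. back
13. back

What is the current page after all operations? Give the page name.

Answer: A

Derivation:
After 1 (visit(P)): cur=P back=1 fwd=0
After 2 (back): cur=HOME back=0 fwd=1
After 3 (visit(A)): cur=A back=1 fwd=0
After 4 (visit(R)): cur=R back=2 fwd=0
After 5 (visit(G)): cur=G back=3 fwd=0
After 6 (back): cur=R back=2 fwd=1
After 7 (forward): cur=G back=3 fwd=0
After 8 (back): cur=R back=2 fwd=1
After 9 (forward): cur=G back=3 fwd=0
After 10 (back): cur=R back=2 fwd=1
After 11 (visit(Z)): cur=Z back=3 fwd=0
After 12 (back): cur=R back=2 fwd=1
After 13 (back): cur=A back=1 fwd=2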